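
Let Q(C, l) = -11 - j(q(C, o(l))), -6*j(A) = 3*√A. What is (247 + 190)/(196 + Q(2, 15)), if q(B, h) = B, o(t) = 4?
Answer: 161690/68449 - 437*√2/68449 ≈ 2.3532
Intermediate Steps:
j(A) = -√A/2
Q(C, l) = -11 + √C/2 (Q(C, l) = -11 - (-1)*√C/2 = -11 + √C/2)
(247 + 190)/(196 + Q(2, 15)) = (247 + 190)/(196 + (-11 + √2/2)) = 437/(185 + √2/2)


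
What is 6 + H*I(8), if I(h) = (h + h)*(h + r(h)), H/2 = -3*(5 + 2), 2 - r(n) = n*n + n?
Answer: 41670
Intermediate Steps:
r(n) = 2 - n - n² (r(n) = 2 - (n*n + n) = 2 - (n² + n) = 2 - (n + n²) = 2 + (-n - n²) = 2 - n - n²)
H = -42 (H = 2*(-3*(5 + 2)) = 2*(-3*7) = 2*(-21) = -42)
I(h) = 2*h*(2 - h²) (I(h) = (h + h)*(h + (2 - h - h²)) = (2*h)*(2 - h²) = 2*h*(2 - h²))
6 + H*I(8) = 6 - 84*8*(2 - 1*8²) = 6 - 84*8*(2 - 1*64) = 6 - 84*8*(2 - 64) = 6 - 84*8*(-62) = 6 - 42*(-992) = 6 + 41664 = 41670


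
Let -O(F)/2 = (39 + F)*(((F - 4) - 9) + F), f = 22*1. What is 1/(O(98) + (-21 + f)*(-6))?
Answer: -1/50148 ≈ -1.9941e-5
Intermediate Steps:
f = 22
O(F) = -2*(-13 + 2*F)*(39 + F) (O(F) = -2*(39 + F)*(((F - 4) - 9) + F) = -2*(39 + F)*(((-4 + F) - 9) + F) = -2*(39 + F)*((-13 + F) + F) = -2*(39 + F)*(-13 + 2*F) = -2*(-13 + 2*F)*(39 + F))
1/(O(98) + (-21 + f)*(-6)) = 1/((1014 - 130*98 - 4*98**2) + (-21 + 22)*(-6)) = 1/((1014 - 12740 - 4*9604) + 1*(-6)) = 1/((1014 - 12740 - 38416) - 6) = 1/(-50142 - 6) = 1/(-50148) = -1/50148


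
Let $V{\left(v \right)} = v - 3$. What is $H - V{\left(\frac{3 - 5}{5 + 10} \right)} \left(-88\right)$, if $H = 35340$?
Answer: $\frac{525964}{15} \approx 35064.0$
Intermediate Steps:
$V{\left(v \right)} = -3 + v$ ($V{\left(v \right)} = v - 3 = -3 + v$)
$H - V{\left(\frac{3 - 5}{5 + 10} \right)} \left(-88\right) = 35340 - \left(-3 + \frac{3 - 5}{5 + 10}\right) \left(-88\right) = 35340 - \left(-3 - \frac{2}{15}\right) \left(-88\right) = 35340 - \left(- \frac{47}{15}\right) \left(-88\right) = 35340 - \frac{4136}{15} = \frac{525964}{15}$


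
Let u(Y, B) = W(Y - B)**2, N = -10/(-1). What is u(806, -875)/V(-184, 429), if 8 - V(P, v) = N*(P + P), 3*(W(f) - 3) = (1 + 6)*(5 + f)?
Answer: 15499969/3688 ≈ 4202.8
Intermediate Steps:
N = 10 (N = -10*(-1) = 10)
W(f) = 44/3 + 7*f/3 (W(f) = 3 + ((1 + 6)*(5 + f))/3 = 3 + (7*(5 + f))/3 = 3 + (35 + 7*f)/3 = 3 + (35/3 + 7*f/3) = 44/3 + 7*f/3)
V(P, v) = 8 - 20*P (V(P, v) = 8 - 10*(P + P) = 8 - 10*2*P = 8 - 20*P)
u(Y, B) = (44/3 - 7*B/3 + 7*Y/3)**2 (u(Y, B) = (44/3 + 7*(Y - B)/3)**2 = (44/3 + (-7*B/3 + 7*Y/3))**2 = (44/3 - 7*B/3 + 7*Y/3)**2)
u(806, -875)/V(-184, 429) = ((-44 - 7*806 + 7*(-875))**2/9)/(8 - 20*(-184)) = ((-44 - 5642 - 6125)**2/9)/(8 + 3680) = ((1/9)*(-11811)**2)/3688 = ((1/9)*139499721)*(1/3688) = 15499969*(1/3688) = 15499969/3688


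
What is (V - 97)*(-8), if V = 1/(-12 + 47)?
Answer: 27152/35 ≈ 775.77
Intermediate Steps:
V = 1/35 ≈ 0.028571
(V - 97)*(-8) = (1/35 - 97)*(-8) = -3394/35*(-8) = 27152/35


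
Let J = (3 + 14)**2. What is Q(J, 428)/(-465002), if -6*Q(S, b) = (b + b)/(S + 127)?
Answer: 107/145080624 ≈ 7.3752e-7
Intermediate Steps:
J = 289 (J = 17**2 = 289)
Q(S, b) = -b/(3*(127 + S)) (Q(S, b) = -(b + b)/(6*(S + 127)) = -2*b/(6*(127 + S)) = -b/(3*(127 + S)))
Q(J, 428)/(-465002) = -1*428/(381 + 3*289)/(-465002) = -1*428/(381 + 867)*(-1/465002) = -1*428/1248*(-1/465002) = -1*428*1/1248*(-1/465002) = -107/312*(-1/465002) = 107/145080624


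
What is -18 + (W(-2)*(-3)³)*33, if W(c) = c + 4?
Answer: -1800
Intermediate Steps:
W(c) = 4 + c
-18 + (W(-2)*(-3)³)*33 = -18 + ((4 - 2)*(-3)³)*33 = -18 + (2*(-27))*33 = -18 - 54*33 = -18 - 1782 = -1800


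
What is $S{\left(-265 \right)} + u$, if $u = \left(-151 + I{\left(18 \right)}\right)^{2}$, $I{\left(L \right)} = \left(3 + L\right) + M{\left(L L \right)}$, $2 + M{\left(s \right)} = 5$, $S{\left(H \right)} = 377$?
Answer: $16506$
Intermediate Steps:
$M{\left(s \right)} = 3$ ($M{\left(s \right)} = -2 + 5 = 3$)
$I{\left(L \right)} = 6 + L$ ($I{\left(L \right)} = \left(3 + L\right) + 3 = 6 + L$)
$u = 16129$ ($u = \left(-151 + \left(6 + 18\right)\right)^{2} = \left(-151 + 24\right)^{2} = \left(-127\right)^{2} = 16129$)
$S{\left(-265 \right)} + u = 377 + 16129 = 16506$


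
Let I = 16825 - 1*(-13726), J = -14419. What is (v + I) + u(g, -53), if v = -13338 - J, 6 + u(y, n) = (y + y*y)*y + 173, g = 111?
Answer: 1411751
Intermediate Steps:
u(y, n) = 167 + y*(y + y²) (u(y, n) = -6 + ((y + y*y)*y + 173) = -6 + ((y + y²)*y + 173) = -6 + (y*(y + y²) + 173) = -6 + (173 + y*(y + y²)) = 167 + y*(y + y²))
v = 1081 (v = -13338 - 1*(-14419) = -13338 + 14419 = 1081)
I = 30551 (I = 16825 + 13726 = 30551)
(v + I) + u(g, -53) = (1081 + 30551) + (167 + 111² + 111³) = 31632 + (167 + 12321 + 1367631) = 31632 + 1380119 = 1411751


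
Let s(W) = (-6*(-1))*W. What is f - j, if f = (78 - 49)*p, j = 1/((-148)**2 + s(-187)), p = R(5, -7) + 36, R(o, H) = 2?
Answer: 22901763/20782 ≈ 1102.0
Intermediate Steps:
s(W) = 6*W
p = 38 (p = 2 + 36 = 38)
j = 1/20782 (j = 1/((-148)**2 + 6*(-187)) = 1/(21904 - 1122) = 1/20782 ≈ 4.8119e-5)
f = 1102 (f = (78 - 49)*38 = 29*38 = 1102)
f - j = 1102 - 1*1/20782 = 1102 - 1/20782 = 22901763/20782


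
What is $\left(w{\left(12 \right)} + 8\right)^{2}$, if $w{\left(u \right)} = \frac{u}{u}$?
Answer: $81$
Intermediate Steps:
$w{\left(u \right)} = 1$
$\left(w{\left(12 \right)} + 8\right)^{2} = \left(1 + 8\right)^{2} = 9^{2} = 81$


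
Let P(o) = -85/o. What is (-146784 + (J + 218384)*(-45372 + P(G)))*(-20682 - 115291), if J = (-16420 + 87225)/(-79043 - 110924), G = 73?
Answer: 18684405377854362814551/13867591 ≈ 1.3473e+15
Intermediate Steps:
J = -70805/189967 (J = 70805/(-189967) = 70805*(-1/189967) = -70805/189967 ≈ -0.37272)
(-146784 + (J + 218384)*(-45372 + P(G)))*(-20682 - 115291) = (-146784 + (-70805/189967 + 218384)*(-45372 - 85/73))*(-20682 - 115291) = (-146784 + 41485682523*(-45372 - 85*1/73)/189967)*(-135973) = (-146784 + 41485682523*(-45372 - 85/73)/189967)*(-135973) = (-146784 + (41485682523/189967)*(-3312241/73))*(-135973) = (-146784 - 137410578565664043/13867591)*(-135973) = -137412614106141387/13867591*(-135973) = 18684405377854362814551/13867591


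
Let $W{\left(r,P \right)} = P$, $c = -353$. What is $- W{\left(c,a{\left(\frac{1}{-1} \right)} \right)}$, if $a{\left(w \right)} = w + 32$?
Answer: $-31$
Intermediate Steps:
$a{\left(w \right)} = 32 + w$
$- W{\left(c,a{\left(\frac{1}{-1} \right)} \right)} = - (32 + \frac{1}{-1}) = - (32 - 1) = \left(-1\right) 31 = -31$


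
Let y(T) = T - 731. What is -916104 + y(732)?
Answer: -916103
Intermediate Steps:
y(T) = -731 + T
-916104 + y(732) = -916104 + (-731 + 732) = -916104 + 1 = -916103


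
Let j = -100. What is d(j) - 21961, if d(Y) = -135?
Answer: -22096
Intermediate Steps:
d(j) - 21961 = -135 - 21961 = -22096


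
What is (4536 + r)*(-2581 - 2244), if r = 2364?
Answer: -33292500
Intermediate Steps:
(4536 + r)*(-2581 - 2244) = (4536 + 2364)*(-2581 - 2244) = 6900*(-4825) = -33292500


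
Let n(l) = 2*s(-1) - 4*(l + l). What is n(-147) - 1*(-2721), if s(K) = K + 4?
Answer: 3903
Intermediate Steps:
s(K) = 4 + K
n(l) = 6 - 8*l (n(l) = 2*(4 - 1) - 4*(l + l) = 2*3 - 8*l = 6 - 8*l)
n(-147) - 1*(-2721) = (6 - 8*(-147)) - 1*(-2721) = (6 + 1176) + 2721 = 1182 + 2721 = 3903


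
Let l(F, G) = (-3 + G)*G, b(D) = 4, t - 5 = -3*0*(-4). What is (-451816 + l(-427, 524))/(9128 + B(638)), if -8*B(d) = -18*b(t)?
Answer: -178812/9137 ≈ -19.570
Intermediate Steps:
t = 5 (t = 5 - 3*0*(-4) = 5 + 0*(-4) = 5 + 0 = 5)
l(F, G) = G*(-3 + G)
B(d) = 9 (B(d) = -(-9)*4/4 = -⅛*(-72) = 9)
(-451816 + l(-427, 524))/(9128 + B(638)) = (-451816 + 524*(-3 + 524))/(9128 + 9) = (-451816 + 524*521)/9137 = (-451816 + 273004)*(1/9137) = -178812*1/9137 = -178812/9137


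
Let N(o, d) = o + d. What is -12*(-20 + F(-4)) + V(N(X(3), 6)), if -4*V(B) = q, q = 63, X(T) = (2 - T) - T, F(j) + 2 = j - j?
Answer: 993/4 ≈ 248.25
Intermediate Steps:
F(j) = -2 (F(j) = -2 + (j - j) = -2 + 0 = -2)
X(T) = 2 - 2*T
N(o, d) = d + o
V(B) = -63/4 (V(B) = -¼*63 = -63/4)
-12*(-20 + F(-4)) + V(N(X(3), 6)) = -12*(-20 - 2) - 63/4 = -12*(-22) - 63/4 = 264 - 63/4 = 993/4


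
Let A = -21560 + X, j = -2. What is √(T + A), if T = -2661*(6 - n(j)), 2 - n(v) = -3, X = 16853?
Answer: 2*I*√1842 ≈ 85.837*I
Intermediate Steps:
n(v) = 5 (n(v) = 2 - 1*(-3) = 2 + 3 = 5)
A = -4707 (A = -21560 + 16853 = -4707)
T = -2661 (T = -2661*(6 - 1*5) = -2661*(6 - 5) = -2661*1 = -2661)
√(T + A) = √(-2661 - 4707) = √(-7368) = 2*I*√1842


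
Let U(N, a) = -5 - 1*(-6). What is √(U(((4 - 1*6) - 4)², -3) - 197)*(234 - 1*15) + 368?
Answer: 368 + 3066*I ≈ 368.0 + 3066.0*I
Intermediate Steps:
U(N, a) = 1 (U(N, a) = -5 + 6 = 1)
√(U(((4 - 1*6) - 4)², -3) - 197)*(234 - 1*15) + 368 = √(1 - 197)*(234 - 1*15) + 368 = √(-196)*(234 - 15) + 368 = (14*I)*219 + 368 = 3066*I + 368 = 368 + 3066*I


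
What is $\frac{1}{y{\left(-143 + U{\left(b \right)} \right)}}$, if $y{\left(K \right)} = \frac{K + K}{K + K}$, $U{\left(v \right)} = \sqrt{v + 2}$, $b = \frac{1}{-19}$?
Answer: $1$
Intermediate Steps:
$b = - \frac{1}{19} \approx -0.052632$
$U{\left(v \right)} = \sqrt{2 + v}$
$y{\left(K \right)} = 1$ ($y{\left(K \right)} = \frac{2 K}{2 K} = 2 K \frac{1}{2 K} = 1$)
$\frac{1}{y{\left(-143 + U{\left(b \right)} \right)}} = 1^{-1} = 1$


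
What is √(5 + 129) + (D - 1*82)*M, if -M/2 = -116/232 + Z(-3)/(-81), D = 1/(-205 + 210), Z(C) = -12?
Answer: -7771/135 + √134 ≈ -45.987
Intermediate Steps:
D = ⅕ (D = 1/5 = ⅕ ≈ 0.20000)
M = 19/27 (M = -2*(-116/232 - 12/(-81)) = -2*(-116*1/232 - 12*(-1/81)) = -2*(-½ + 4/27) = -2*(-19/54) = 19/27 ≈ 0.70370)
√(5 + 129) + (D - 1*82)*M = √(5 + 129) + (⅕ - 1*82)*(19/27) = √134 + (⅕ - 82)*(19/27) = √134 - 409/5*19/27 = √134 - 7771/135 = -7771/135 + √134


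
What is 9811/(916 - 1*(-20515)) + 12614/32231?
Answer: 586548975/690742561 ≈ 0.84916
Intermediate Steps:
9811/(916 - 1*(-20515)) + 12614/32231 = 9811/(916 + 20515) + 12614*(1/32231) = 9811/21431 + 12614/32231 = 586548975/690742561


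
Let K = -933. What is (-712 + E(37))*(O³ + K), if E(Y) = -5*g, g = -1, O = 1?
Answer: 658924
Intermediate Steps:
E(Y) = 5 (E(Y) = -5*(-1) = 5)
(-712 + E(37))*(O³ + K) = (-712 + 5)*(1³ - 933) = -707*(1 - 933) = -707*(-932) = 658924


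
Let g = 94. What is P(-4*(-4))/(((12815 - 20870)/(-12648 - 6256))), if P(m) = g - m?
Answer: 491504/2685 ≈ 183.06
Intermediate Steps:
P(m) = 94 - m
P(-4*(-4))/(((12815 - 20870)/(-12648 - 6256))) = (94 - (-4)*(-4))/(((12815 - 20870)/(-12648 - 6256))) = (94 - 1*16)/((-8055/(-18904))) = (94 - 16)/((-8055*(-1/18904))) = 78/(8055/18904) = 78*(18904/8055) = 491504/2685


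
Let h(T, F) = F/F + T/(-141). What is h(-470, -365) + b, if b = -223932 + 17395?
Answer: -619598/3 ≈ -2.0653e+5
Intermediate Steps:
h(T, F) = 1 - T/141 (h(T, F) = 1 + T*(-1/141) = 1 - T/141)
b = -206537
h(-470, -365) + b = (1 - 1/141*(-470)) - 206537 = (1 + 10/3) - 206537 = 13/3 - 206537 = -619598/3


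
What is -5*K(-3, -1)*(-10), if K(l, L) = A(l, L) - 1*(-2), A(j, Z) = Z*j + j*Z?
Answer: 400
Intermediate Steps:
A(j, Z) = 2*Z*j (A(j, Z) = Z*j + Z*j = 2*Z*j)
K(l, L) = 2 + 2*L*l (K(l, L) = 2*L*l - 1*(-2) = 2*L*l + 2 = 2 + 2*L*l)
-5*K(-3, -1)*(-10) = -5*(2 + 2*(-1)*(-3))*(-10) = -5*(2 + 6)*(-10) = -5*8*(-10) = -40*(-10) = 400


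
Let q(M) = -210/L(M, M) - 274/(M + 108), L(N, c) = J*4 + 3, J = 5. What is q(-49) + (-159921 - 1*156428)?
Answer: -429304285/1357 ≈ -3.1636e+5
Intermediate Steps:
L(N, c) = 23 (L(N, c) = 5*4 + 3 = 20 + 3 = 23)
q(M) = -210/23 - 274/(108 + M) (q(M) = -210/23 - 274/(M + 108) = -210*1/23 - 274/(108 + M) = -210/23 - 274/(108 + M))
q(-49) + (-159921 - 1*156428) = 2*(-14491 - 105*(-49))/(23*(108 - 49)) + (-159921 - 1*156428) = (2/23)*(-14491 + 5145)/59 + (-159921 - 156428) = (2/23)*(1/59)*(-9346) - 316349 = -18692/1357 - 316349 = -429304285/1357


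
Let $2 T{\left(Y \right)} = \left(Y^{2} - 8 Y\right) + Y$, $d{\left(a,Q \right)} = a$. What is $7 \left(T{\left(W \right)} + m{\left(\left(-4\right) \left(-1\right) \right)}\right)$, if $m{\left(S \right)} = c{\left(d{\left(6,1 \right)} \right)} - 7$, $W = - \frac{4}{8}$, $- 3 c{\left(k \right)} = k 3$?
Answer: $- \frac{623}{8} \approx -77.875$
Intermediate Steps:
$c{\left(k \right)} = - k$ ($c{\left(k \right)} = - \frac{k 3}{3} = - \frac{3 k}{3} = - k$)
$W = - \frac{1}{2}$ ($W = \left(-4\right) \frac{1}{8} = - \frac{1}{2} \approx -0.5$)
$m{\left(S \right)} = -13$ ($m{\left(S \right)} = \left(-1\right) 6 - 7 = -6 - 7 = -13$)
$T{\left(Y \right)} = \frac{Y^{2}}{2} - \frac{7 Y}{2}$ ($T{\left(Y \right)} = \frac{\left(Y^{2} - 8 Y\right) + Y}{2} = \frac{Y^{2} - 7 Y}{2} = \frac{Y^{2}}{2} - \frac{7 Y}{2}$)
$7 \left(T{\left(W \right)} + m{\left(\left(-4\right) \left(-1\right) \right)}\right) = 7 \left(\frac{1}{2} \left(- \frac{1}{2}\right) \left(-7 - \frac{1}{2}\right) - 13\right) = 7 \left(\frac{1}{2} \left(- \frac{1}{2}\right) \left(- \frac{15}{2}\right) - 13\right) = 7 \left(\frac{15}{8} - 13\right) = 7 \left(- \frac{89}{8}\right) = - \frac{623}{8}$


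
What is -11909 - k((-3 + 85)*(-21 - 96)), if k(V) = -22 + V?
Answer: -2293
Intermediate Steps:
-11909 - k((-3 + 85)*(-21 - 96)) = -11909 - (-22 + (-3 + 85)*(-21 - 96)) = -11909 - (-22 + 82*(-117)) = -11909 - (-22 - 9594) = -11909 - 1*(-9616) = -11909 + 9616 = -2293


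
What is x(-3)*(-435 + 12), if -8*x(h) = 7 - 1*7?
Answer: 0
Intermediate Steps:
x(h) = 0 (x(h) = -(7 - 1*7)/8 = -(7 - 7)/8 = -⅛*0 = 0)
x(-3)*(-435 + 12) = 0*(-435 + 12) = 0*(-423) = 0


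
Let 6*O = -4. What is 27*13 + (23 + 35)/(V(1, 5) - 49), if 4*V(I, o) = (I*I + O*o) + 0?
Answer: 208149/595 ≈ 349.83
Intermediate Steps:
O = -2/3 (O = (1/6)*(-4) = -2/3 ≈ -0.66667)
V(I, o) = -o/6 + I**2/4 (V(I, o) = ((I*I - 2*o/3) + 0)/4 = ((I**2 - 2*o/3) + 0)/4 = (I**2 - 2*o/3)/4 = -o/6 + I**2/4)
27*13 + (23 + 35)/(V(1, 5) - 49) = 27*13 + (23 + 35)/((-1/6*5 + (1/4)*1**2) - 49) = 351 + 58/((-5/6 + (1/4)*1) - 49) = 351 + 58/((-5/6 + 1/4) - 49) = 351 + 58/(-7/12 - 49) = 351 + 58/(-595/12) = 351 + 58*(-12/595) = 351 - 696/595 = 208149/595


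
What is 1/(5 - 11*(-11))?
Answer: 1/126 ≈ 0.0079365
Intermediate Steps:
1/(5 - 11*(-11)) = 1/(5 + 121) = 1/126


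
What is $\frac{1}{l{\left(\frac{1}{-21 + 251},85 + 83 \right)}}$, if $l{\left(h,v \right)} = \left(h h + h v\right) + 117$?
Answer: $\frac{52900}{6227941} \approx 0.008494$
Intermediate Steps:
$l{\left(h,v \right)} = 117 + h^{2} + h v$ ($l{\left(h,v \right)} = \left(h^{2} + h v\right) + 117 = 117 + h^{2} + h v$)
$\frac{1}{l{\left(\frac{1}{-21 + 251},85 + 83 \right)}} = \frac{1}{117 + \left(\frac{1}{-21 + 251}\right)^{2} + \frac{85 + 83}{-21 + 251}} = \frac{1}{117 + \left(\frac{1}{230}\right)^{2} + \frac{1}{230} \cdot 168} = \frac{1}{117 + \frac{1}{52900} + \frac{84}{115}} = \frac{1}{\frac{6227941}{52900}} = \frac{52900}{6227941}$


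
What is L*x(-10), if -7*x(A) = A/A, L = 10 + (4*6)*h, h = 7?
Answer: -178/7 ≈ -25.429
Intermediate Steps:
L = 178 (L = 10 + (4*6)*7 = 10 + 24*7 = 10 + 168 = 178)
x(A) = -1/7 (x(A) = -A/(7*A) = -1/7*1 = -1/7)
L*x(-10) = 178*(-1/7) = -178/7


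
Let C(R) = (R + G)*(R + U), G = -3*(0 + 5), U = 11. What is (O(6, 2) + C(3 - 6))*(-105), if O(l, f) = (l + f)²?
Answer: 8400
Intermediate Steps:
O(l, f) = (f + l)²
G = -15 (G = -3*5 = -15)
C(R) = (-15 + R)*(11 + R) (C(R) = (R - 15)*(R + 11) = (-15 + R)*(11 + R))
(O(6, 2) + C(3 - 6))*(-105) = ((2 + 6)² + (-165 + (3 - 6)² - 4*(3 - 6)))*(-105) = (8² + (-165 + (-3)² - 4*(-3)))*(-105) = (64 + (-165 + 9 + 12))*(-105) = (64 - 144)*(-105) = -80*(-105) = 8400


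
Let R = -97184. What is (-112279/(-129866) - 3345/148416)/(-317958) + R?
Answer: -99263472311979995321/1021397270222208 ≈ -97184.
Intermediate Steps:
(-112279/(-129866) - 3345/148416)/(-317958) + R = (-112279/(-129866) - 3345/148416)/(-317958) - 97184 = (-112279*(-1/129866) - 3345*1/148416)*(-1/317958) - 97184 = (112279/129866 - 1115/49472)*(-1/317958) - 97184 = (2704933049/3212365376)*(-1/317958) - 97184 = -2704933049/1021397270222208 - 97184 = -99263472311979995321/1021397270222208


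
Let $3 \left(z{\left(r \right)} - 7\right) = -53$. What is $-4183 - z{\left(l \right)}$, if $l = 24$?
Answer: $- \frac{12517}{3} \approx -4172.3$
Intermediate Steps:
$z{\left(r \right)} = - \frac{32}{3}$ ($z{\left(r \right)} = 7 + \frac{1}{3} \left(-53\right) = 7 - \frac{53}{3} = - \frac{32}{3}$)
$-4183 - z{\left(l \right)} = -4183 - - \frac{32}{3} = -4183 + \frac{32}{3} = - \frac{12517}{3}$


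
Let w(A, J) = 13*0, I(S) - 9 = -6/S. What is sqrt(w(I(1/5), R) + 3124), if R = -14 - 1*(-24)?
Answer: 2*sqrt(781) ≈ 55.893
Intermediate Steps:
I(S) = 9 - 6/S
R = 10 (R = -14 + 24 = 10)
w(A, J) = 0
sqrt(w(I(1/5), R) + 3124) = sqrt(0 + 3124) = sqrt(3124) = 2*sqrt(781)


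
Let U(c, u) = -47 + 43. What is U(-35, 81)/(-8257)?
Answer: 4/8257 ≈ 0.00048444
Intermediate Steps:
U(c, u) = -4
U(-35, 81)/(-8257) = -4/(-8257) = -4*(-1/8257) = 4/8257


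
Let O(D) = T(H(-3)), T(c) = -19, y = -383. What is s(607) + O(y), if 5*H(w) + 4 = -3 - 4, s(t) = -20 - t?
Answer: -646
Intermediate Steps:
H(w) = -11/5 (H(w) = -⅘ + (-3 - 4)/5 = -⅘ + (⅕)*(-7) = -⅘ - 7/5 = -11/5)
O(D) = -19
s(607) + O(y) = (-20 - 1*607) - 19 = (-20 - 607) - 19 = -627 - 19 = -646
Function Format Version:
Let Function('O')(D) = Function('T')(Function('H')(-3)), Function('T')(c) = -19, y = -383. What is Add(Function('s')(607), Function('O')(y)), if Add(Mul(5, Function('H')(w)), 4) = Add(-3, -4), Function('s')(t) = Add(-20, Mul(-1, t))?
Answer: -646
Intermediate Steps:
Function('H')(w) = Rational(-11, 5) (Function('H')(w) = Add(Rational(-4, 5), Mul(Rational(1, 5), Add(-3, -4))) = Add(Rational(-4, 5), Mul(Rational(1, 5), -7)) = Add(Rational(-4, 5), Rational(-7, 5)) = Rational(-11, 5))
Function('O')(D) = -19
Add(Function('s')(607), Function('O')(y)) = Add(Add(-20, Mul(-1, 607)), -19) = Add(Add(-20, -607), -19) = Add(-627, -19) = -646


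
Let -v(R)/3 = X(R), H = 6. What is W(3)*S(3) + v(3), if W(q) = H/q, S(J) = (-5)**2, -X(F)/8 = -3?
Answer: -22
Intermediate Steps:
X(F) = 24 (X(F) = -8*(-3) = 24)
v(R) = -72 (v(R) = -3*24 = -72)
S(J) = 25
W(q) = 6/q
W(3)*S(3) + v(3) = (6/3)*25 - 72 = (6*(1/3))*25 - 72 = 2*25 - 72 = 50 - 72 = -22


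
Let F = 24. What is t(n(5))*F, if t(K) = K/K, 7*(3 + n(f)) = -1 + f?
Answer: 24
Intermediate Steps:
n(f) = -22/7 + f/7 (n(f) = -3 + (-1 + f)/7 = -3 + (-⅐ + f/7) = -22/7 + f/7)
t(K) = 1
t(n(5))*F = 1*24 = 24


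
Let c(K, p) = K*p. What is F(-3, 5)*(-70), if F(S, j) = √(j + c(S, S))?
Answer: -70*√14 ≈ -261.92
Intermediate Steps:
F(S, j) = √(j + S²) (F(S, j) = √(j + S*S) = √(j + S²))
F(-3, 5)*(-70) = √(5 + (-3)²)*(-70) = √(5 + 9)*(-70) = √14*(-70) = -70*√14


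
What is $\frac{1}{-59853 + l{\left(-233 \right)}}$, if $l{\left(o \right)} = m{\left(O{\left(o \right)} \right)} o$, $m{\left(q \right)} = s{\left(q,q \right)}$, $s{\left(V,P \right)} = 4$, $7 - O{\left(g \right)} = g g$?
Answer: $- \frac{1}{60785} \approx -1.6451 \cdot 10^{-5}$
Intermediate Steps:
$O{\left(g \right)} = 7 - g^{2}$ ($O{\left(g \right)} = 7 - g g = 7 - g^{2}$)
$m{\left(q \right)} = 4$
$l{\left(o \right)} = 4 o$
$\frac{1}{-59853 + l{\left(-233 \right)}} = \frac{1}{-59853 + 4 \left(-233\right)} = \frac{1}{-59853 - 932} = \frac{1}{-60785} = - \frac{1}{60785}$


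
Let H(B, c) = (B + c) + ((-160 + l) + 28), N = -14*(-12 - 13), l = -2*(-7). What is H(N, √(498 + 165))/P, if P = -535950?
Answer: -116/267975 - √663/535950 ≈ -0.00048092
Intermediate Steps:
l = 14
N = 350 (N = -14*(-25) = 350)
H(B, c) = -118 + B + c (H(B, c) = (B + c) + ((-160 + 14) + 28) = (B + c) + (-146 + 28) = (B + c) - 118 = -118 + B + c)
H(N, √(498 + 165))/P = (-118 + 350 + √(498 + 165))/(-535950) = (-118 + 350 + √663)*(-1/535950) = (232 + √663)*(-1/535950) = -116/267975 - √663/535950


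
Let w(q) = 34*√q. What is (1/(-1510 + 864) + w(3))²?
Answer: 1447251889/417316 - 2*√3/19 ≈ 3467.8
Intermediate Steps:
(1/(-1510 + 864) + w(3))² = (1/(-1510 + 864) + 34*√3)² = (1/(-646) + 34*√3)² = (-1/646 + 34*√3)²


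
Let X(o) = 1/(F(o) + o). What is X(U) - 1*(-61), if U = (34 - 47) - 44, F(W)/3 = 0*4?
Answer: 3476/57 ≈ 60.982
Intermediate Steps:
F(W) = 0 (F(W) = 3*(0*4) = 3*0 = 0)
U = -57 (U = -13 - 44 = -57)
X(o) = 1/o (X(o) = 1/(0 + o) = 1/o)
X(U) - 1*(-61) = 1/(-57) - 1*(-61) = -1/57 + 61 = 3476/57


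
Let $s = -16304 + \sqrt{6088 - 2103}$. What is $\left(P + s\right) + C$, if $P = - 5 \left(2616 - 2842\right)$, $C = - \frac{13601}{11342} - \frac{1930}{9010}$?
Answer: $- \frac{2926032155}{192814} + \sqrt{3985} \approx -15112.0$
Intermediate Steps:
$C = - \frac{272519}{192814}$ ($C = \left(-13601\right) \frac{1}{11342} - \frac{193}{901} = - \frac{13601}{11342} - \frac{193}{901} = - \frac{272519}{192814} \approx -1.4134$)
$s = -16304 + \sqrt{3985} \approx -16241.0$
$P = 1130$ ($P = - 5 \left(2616 - 2842\right) = \left(-5\right) \left(-226\right) = 1130$)
$\left(P + s\right) + C = \left(1130 - \left(16304 - \sqrt{3985}\right)\right) - \frac{272519}{192814} = \left(-15174 + \sqrt{3985}\right) - \frac{272519}{192814} = - \frac{2926032155}{192814} + \sqrt{3985}$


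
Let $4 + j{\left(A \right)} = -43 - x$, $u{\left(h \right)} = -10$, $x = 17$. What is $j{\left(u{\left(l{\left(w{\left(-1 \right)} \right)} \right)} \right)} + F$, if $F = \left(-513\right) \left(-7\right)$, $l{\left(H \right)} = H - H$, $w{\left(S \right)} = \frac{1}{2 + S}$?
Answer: $3527$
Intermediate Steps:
$l{\left(H \right)} = 0$
$j{\left(A \right)} = -64$ ($j{\left(A \right)} = -4 - 60 = -64$)
$F = 3591$
$j{\left(u{\left(l{\left(w{\left(-1 \right)} \right)} \right)} \right)} + F = -64 + 3591 = 3527$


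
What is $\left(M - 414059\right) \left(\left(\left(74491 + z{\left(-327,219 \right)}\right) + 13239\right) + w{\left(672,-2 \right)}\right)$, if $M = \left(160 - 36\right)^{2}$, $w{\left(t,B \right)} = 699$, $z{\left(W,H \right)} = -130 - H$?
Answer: $-35115998640$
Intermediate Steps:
$M = 15376$ ($M = 124^{2} = 15376$)
$\left(M - 414059\right) \left(\left(\left(74491 + z{\left(-327,219 \right)}\right) + 13239\right) + w{\left(672,-2 \right)}\right) = \left(15376 - 414059\right) \left(\left(\left(74491 - 349\right) + 13239\right) + 699\right) = - 398683 \left(\left(\left(74491 - 349\right) + 13239\right) + 699\right) = - 398683 \left(\left(74142 + 13239\right) + 699\right) = - 398683 \left(87381 + 699\right) = \left(-398683\right) 88080 = -35115998640$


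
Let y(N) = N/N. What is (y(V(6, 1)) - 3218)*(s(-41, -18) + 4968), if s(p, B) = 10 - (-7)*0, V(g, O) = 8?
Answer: -16014226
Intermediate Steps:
y(N) = 1
s(p, B) = 10 (s(p, B) = 10 - 1*0 = 10 + 0 = 10)
(y(V(6, 1)) - 3218)*(s(-41, -18) + 4968) = (1 - 3218)*(10 + 4968) = -3217*4978 = -16014226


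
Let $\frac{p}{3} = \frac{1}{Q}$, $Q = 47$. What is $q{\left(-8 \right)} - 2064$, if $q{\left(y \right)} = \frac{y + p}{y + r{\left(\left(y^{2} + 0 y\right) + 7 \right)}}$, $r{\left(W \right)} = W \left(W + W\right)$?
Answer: $- \frac{977258965}{473478} \approx -2064.0$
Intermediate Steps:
$p = \frac{3}{47} \approx 0.06383$
$r{\left(W \right)} = 2 W^{2}$ ($r{\left(W \right)} = W 2 W = 2 W^{2}$)
$q{\left(y \right)} = \frac{\frac{3}{47} + y}{y + 2 \left(7 + y^{2}\right)^{2}}$ ($q{\left(y \right)} = \frac{y + \frac{3}{47}}{y + 2 \left(\left(y^{2} + 0 y\right) + 7\right)^{2}} = \frac{\frac{3}{47} + y}{y + 2 \left(\left(y^{2} + 0\right) + 7\right)^{2}} = \frac{\frac{3}{47} + y}{y + 2 \left(y^{2} + 7\right)^{2}} = \frac{\frac{3}{47} + y}{y + 2 \left(7 + y^{2}\right)^{2}}$)
$q{\left(-8 \right)} - 2064 = \frac{\frac{3}{47} - 8}{-8 + 2 \left(7 + \left(-8\right)^{2}\right)^{2}} - 2064 = \frac{1}{-8 + 2 \left(7 + 64\right)^{2}} \left(- \frac{373}{47}\right) - 2064 = \frac{1}{-8 + 2 \cdot 71^{2}} \left(- \frac{373}{47}\right) - 2064 = \frac{1}{-8 + 2 \cdot 5041} \left(- \frac{373}{47}\right) - 2064 = \frac{1}{-8 + 10082} \left(- \frac{373}{47}\right) - 2064 = \frac{1}{10074} \left(- \frac{373}{47}\right) - 2064 = - \frac{373}{473478} - 2064 = - \frac{977258965}{473478}$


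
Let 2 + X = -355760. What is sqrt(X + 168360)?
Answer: I*sqrt(187402) ≈ 432.9*I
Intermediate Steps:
X = -355762 (X = -2 - 355760 = -355762)
sqrt(X + 168360) = sqrt(-355762 + 168360) = sqrt(-187402) = I*sqrt(187402)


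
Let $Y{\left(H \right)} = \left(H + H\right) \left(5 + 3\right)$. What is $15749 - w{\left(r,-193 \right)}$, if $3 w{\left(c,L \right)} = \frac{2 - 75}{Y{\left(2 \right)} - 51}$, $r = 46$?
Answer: $\frac{897620}{57} \approx 15748.0$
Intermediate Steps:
$Y{\left(H \right)} = 16 H$ ($Y{\left(H \right)} = 2 H 8 = 16 H$)
$w{\left(c,L \right)} = \frac{73}{57}$ ($w{\left(c,L \right)} = \frac{\left(2 - 75\right) \frac{1}{16 \cdot 2 - 51}}{3} = \frac{\left(-73\right) \frac{1}{32 - 51}}{3} = \frac{\left(-73\right) \frac{1}{-19}}{3} = \frac{\left(-73\right) \left(- \frac{1}{19}\right)}{3} = \frac{1}{3} \cdot \frac{73}{19} = \frac{73}{57}$)
$15749 - w{\left(r,-193 \right)} = 15749 - \frac{73}{57} = \frac{897620}{57}$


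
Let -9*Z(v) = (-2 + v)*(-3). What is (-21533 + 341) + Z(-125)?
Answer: -63703/3 ≈ -21234.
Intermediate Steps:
Z(v) = -⅔ + v/3 (Z(v) = -(-2 + v)*(-3)/9 = -(6 - 3*v)/9 = -⅔ + v/3)
(-21533 + 341) + Z(-125) = (-21533 + 341) + (-⅔ + (⅓)*(-125)) = -21192 + (-⅔ - 125/3) = -21192 - 127/3 = -63703/3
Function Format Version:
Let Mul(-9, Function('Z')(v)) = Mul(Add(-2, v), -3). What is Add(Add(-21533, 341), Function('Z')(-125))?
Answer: Rational(-63703, 3) ≈ -21234.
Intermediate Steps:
Function('Z')(v) = Add(Rational(-2, 3), Mul(Rational(1, 3), v)) (Function('Z')(v) = Mul(Rational(-1, 9), Mul(Add(-2, v), -3)) = Mul(Rational(-1, 9), Add(6, Mul(-3, v))) = Add(Rational(-2, 3), Mul(Rational(1, 3), v)))
Add(Add(-21533, 341), Function('Z')(-125)) = Add(Add(-21533, 341), Add(Rational(-2, 3), Mul(Rational(1, 3), -125))) = Add(-21192, Add(Rational(-2, 3), Rational(-125, 3))) = Add(-21192, Rational(-127, 3)) = Rational(-63703, 3)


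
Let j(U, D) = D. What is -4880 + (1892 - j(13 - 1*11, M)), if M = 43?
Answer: -3031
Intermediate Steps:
-4880 + (1892 - j(13 - 1*11, M)) = -4880 + (1892 - 1*43) = -4880 + (1892 - 43) = -4880 + 1849 = -3031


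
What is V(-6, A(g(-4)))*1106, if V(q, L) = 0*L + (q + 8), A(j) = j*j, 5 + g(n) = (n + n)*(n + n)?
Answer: 2212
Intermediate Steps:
g(n) = -5 + 4*n² (g(n) = -5 + (n + n)*(n + n) = -5 + (2*n)*(2*n) = -5 + 4*n²)
A(j) = j²
V(q, L) = 8 + q (V(q, L) = 0 + (8 + q) = 8 + q)
V(-6, A(g(-4)))*1106 = (8 - 6)*1106 = 2*1106 = 2212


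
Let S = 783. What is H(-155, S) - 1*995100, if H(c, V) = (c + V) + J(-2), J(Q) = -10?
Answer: -994482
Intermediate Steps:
H(c, V) = -10 + V + c (H(c, V) = (c + V) - 10 = (V + c) - 10 = -10 + V + c)
H(-155, S) - 1*995100 = (-10 + 783 - 155) - 1*995100 = 618 - 995100 = -994482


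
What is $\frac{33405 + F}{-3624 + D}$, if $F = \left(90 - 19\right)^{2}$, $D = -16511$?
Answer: $- \frac{38446}{20135} \approx -1.9094$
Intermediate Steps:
$F = 5041$ ($F = 71^{2} = 5041$)
$\frac{33405 + F}{-3624 + D} = \frac{33405 + 5041}{-3624 - 16511} = \frac{38446}{-20135} = 38446 \left(- \frac{1}{20135}\right) = - \frac{38446}{20135}$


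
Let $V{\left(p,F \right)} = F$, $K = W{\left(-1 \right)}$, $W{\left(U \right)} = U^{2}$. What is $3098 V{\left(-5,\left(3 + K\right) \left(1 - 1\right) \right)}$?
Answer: $0$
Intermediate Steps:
$K = 1$ ($K = \left(-1\right)^{2} = 1$)
$3098 V{\left(-5,\left(3 + K\right) \left(1 - 1\right) \right)} = 3098 \left(3 + 1\right) \left(1 - 1\right) = 3098 \cdot 4 \cdot 0 = 3098 \cdot 0 = 0$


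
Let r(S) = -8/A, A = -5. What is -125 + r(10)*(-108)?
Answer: -1489/5 ≈ -297.80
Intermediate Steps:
r(S) = 8/5 (r(S) = -8/(-5) = -8*(-⅕) = 8/5)
-125 + r(10)*(-108) = -125 + (8/5)*(-108) = -125 - 864/5 = -1489/5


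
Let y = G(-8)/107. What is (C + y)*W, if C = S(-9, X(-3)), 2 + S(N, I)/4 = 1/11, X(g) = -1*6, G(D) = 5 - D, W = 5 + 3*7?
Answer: -229970/1177 ≈ -195.39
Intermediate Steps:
W = 26 (W = 5 + 21 = 26)
X(g) = -6
S(N, I) = -84/11 (S(N, I) = -8 + 4/11 = -84/11)
C = -84/11 ≈ -7.6364
y = 13/107 (y = (5 - 1*(-8))/107 = (5 + 8)*(1/107) = 13*(1/107) = 13/107 ≈ 0.12150)
(C + y)*W = (-84/11 + 13/107)*26 = -8845/1177*26 = -229970/1177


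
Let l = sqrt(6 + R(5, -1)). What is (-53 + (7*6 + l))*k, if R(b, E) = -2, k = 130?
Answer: -1170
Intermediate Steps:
l = 2 (l = sqrt(6 - 2) = sqrt(4) = 2)
(-53 + (7*6 + l))*k = (-53 + (7*6 + 2))*130 = (-53 + (42 + 2))*130 = (-53 + 44)*130 = -9*130 = -1170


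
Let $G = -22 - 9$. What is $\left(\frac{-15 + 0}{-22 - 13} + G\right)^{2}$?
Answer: $\frac{45796}{49} \approx 934.61$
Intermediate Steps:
$G = -31$ ($G = -22 - 9 = -31$)
$\left(\frac{-15 + 0}{-22 - 13} + G\right)^{2} = \left(\frac{-15 + 0}{-22 - 13} - 31\right)^{2} = \left(- \frac{15}{-35} - 31\right)^{2} = \left(\left(-15\right) \left(- \frac{1}{35}\right) - 31\right)^{2} = \left(\frac{3}{7} - 31\right)^{2} = \left(- \frac{214}{7}\right)^{2} = \frac{45796}{49}$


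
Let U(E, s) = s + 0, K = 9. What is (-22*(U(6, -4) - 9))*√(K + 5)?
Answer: 286*√14 ≈ 1070.1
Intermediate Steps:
U(E, s) = s
(-22*(U(6, -4) - 9))*√(K + 5) = (-22*(-4 - 9))*√(9 + 5) = (-22*(-13))*√14 = 286*√14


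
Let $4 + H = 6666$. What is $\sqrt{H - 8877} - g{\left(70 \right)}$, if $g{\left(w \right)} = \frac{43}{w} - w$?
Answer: $\frac{4857}{70} + i \sqrt{2215} \approx 69.386 + 47.064 i$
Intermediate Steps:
$H = 6662$ ($H = -4 + 6666 = 6662$)
$g{\left(w \right)} = - w + \frac{43}{w}$
$\sqrt{H - 8877} - g{\left(70 \right)} = \sqrt{6662 - 8877} - \left(\left(-1\right) 70 + \frac{43}{70}\right) = \sqrt{-2215} - \left(-70 + 43 \cdot \frac{1}{70}\right) = i \sqrt{2215} - \left(-70 + \frac{43}{70}\right) = i \sqrt{2215} - - \frac{4857}{70} = i \sqrt{2215} + \frac{4857}{70} = \frac{4857}{70} + i \sqrt{2215}$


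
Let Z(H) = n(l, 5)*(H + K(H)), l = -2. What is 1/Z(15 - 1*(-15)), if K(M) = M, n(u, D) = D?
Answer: 1/300 ≈ 0.0033333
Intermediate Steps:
Z(H) = 10*H (Z(H) = 5*(H + H) = 5*(2*H) = 10*H)
1/Z(15 - 1*(-15)) = 1/(10*(15 - 1*(-15))) = 1/(10*(15 + 15)) = 1/(10*30) = 1/300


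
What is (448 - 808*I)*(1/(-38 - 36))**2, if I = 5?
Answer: -898/1369 ≈ -0.65595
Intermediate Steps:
(448 - 808*I)*(1/(-38 - 36))**2 = (448 - 808*5)*(1/(-38 - 36))**2 = (448 - 4040)*(1/(-74))**2 = -3592*(-1/74)**2 = -3592*1/5476 = -898/1369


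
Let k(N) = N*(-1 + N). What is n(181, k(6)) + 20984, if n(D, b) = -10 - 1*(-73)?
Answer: 21047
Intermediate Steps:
n(D, b) = 63 (n(D, b) = -10 + 73 = 63)
n(181, k(6)) + 20984 = 63 + 20984 = 21047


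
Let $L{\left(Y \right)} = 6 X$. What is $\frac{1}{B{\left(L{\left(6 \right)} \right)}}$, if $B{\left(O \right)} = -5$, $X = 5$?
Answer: $- \frac{1}{5} \approx -0.2$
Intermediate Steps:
$L{\left(Y \right)} = 30$ ($L{\left(Y \right)} = 6 \cdot 5 = 30$)
$\frac{1}{B{\left(L{\left(6 \right)} \right)}} = \frac{1}{-5} = - \frac{1}{5}$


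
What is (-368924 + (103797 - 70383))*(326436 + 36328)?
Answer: -121710949640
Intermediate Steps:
(-368924 + (103797 - 70383))*(326436 + 36328) = (-368924 + 33414)*362764 = -335510*362764 = -121710949640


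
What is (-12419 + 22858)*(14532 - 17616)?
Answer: -32193876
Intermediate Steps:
(-12419 + 22858)*(14532 - 17616) = 10439*(-3084) = -32193876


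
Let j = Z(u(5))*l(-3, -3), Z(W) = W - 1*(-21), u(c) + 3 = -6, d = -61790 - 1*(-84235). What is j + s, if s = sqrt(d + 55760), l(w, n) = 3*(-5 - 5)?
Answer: -360 + sqrt(78205) ≈ -80.348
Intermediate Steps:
d = 22445 (d = -61790 + 84235 = 22445)
u(c) = -9 (u(c) = -3 - 6 = -9)
l(w, n) = -30 (l(w, n) = 3*(-10) = -30)
Z(W) = 21 + W (Z(W) = W + 21 = 21 + W)
j = -360 (j = (21 - 9)*(-30) = 12*(-30) = -360)
s = sqrt(78205) (s = sqrt(22445 + 55760) = sqrt(78205) ≈ 279.65)
j + s = -360 + sqrt(78205)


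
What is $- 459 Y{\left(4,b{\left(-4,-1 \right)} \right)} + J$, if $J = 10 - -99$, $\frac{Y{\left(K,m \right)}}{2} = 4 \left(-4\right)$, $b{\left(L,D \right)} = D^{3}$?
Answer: $14797$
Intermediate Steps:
$Y{\left(K,m \right)} = -32$ ($Y{\left(K,m \right)} = 2 \cdot 4 \left(-4\right) = 2 \left(-16\right) = -32$)
$J = 109$ ($J = 10 + 99 = 109$)
$- 459 Y{\left(4,b{\left(-4,-1 \right)} \right)} + J = \left(-459\right) \left(-32\right) + 109 = 14688 + 109 = 14797$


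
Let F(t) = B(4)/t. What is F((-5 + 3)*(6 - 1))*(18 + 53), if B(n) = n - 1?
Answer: -213/10 ≈ -21.300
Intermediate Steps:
B(n) = -1 + n
F(t) = 3/t (F(t) = (-1 + 4)/t = 3/t)
F((-5 + 3)*(6 - 1))*(18 + 53) = (3/(((-5 + 3)*(6 - 1))))*(18 + 53) = (3/((-2*5)))*71 = (3/(-10))*71 = (3*(-⅒))*71 = -3/10*71 = -213/10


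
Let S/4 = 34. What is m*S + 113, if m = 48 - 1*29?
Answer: 2697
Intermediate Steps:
S = 136 (S = 4*34 = 136)
m = 19 (m = 48 - 29 = 19)
m*S + 113 = 19*136 + 113 = 2584 + 113 = 2697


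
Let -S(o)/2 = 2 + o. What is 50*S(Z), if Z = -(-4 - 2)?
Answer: -800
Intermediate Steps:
Z = 6 (Z = -1*(-6) = 6)
S(o) = -4 - 2*o (S(o) = -2*(2 + o) = -4 - 2*o)
50*S(Z) = 50*(-4 - 2*6) = 50*(-4 - 12) = 50*(-16) = -800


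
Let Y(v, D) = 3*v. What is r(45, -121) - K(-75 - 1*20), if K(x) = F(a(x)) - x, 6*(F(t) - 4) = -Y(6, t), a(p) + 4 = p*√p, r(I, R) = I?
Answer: -51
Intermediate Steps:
a(p) = -4 + p^(3/2) (a(p) = -4 + p*√p = -4 + p^(3/2))
F(t) = 1 (F(t) = 4 + (-3*6)/6 = 4 + (-1*18)/6 = 4 + (⅙)*(-18) = 4 - 3 = 1)
K(x) = 1 - x
r(45, -121) - K(-75 - 1*20) = 45 - (1 - (-75 - 1*20)) = 45 - (1 - (-75 - 20)) = 45 - (1 - 1*(-95)) = 45 - (1 + 95) = 45 - 1*96 = 45 - 96 = -51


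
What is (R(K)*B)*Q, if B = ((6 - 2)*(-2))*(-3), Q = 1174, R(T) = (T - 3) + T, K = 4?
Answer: 140880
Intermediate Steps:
R(T) = -3 + 2*T (R(T) = (-3 + T) + T = -3 + 2*T)
B = 24 (B = (4*(-2))*(-3) = -8*(-3) = 24)
(R(K)*B)*Q = ((-3 + 2*4)*24)*1174 = ((-3 + 8)*24)*1174 = (5*24)*1174 = 120*1174 = 140880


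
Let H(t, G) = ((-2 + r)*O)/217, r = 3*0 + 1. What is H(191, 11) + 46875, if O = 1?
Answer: 10171874/217 ≈ 46875.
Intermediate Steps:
r = 1 (r = 0 + 1 = 1)
H(t, G) = -1/217 (H(t, G) = ((-2 + 1)*1)/217 = -1*1*(1/217) = -1*1/217 = -1/217)
H(191, 11) + 46875 = -1/217 + 46875 = 10171874/217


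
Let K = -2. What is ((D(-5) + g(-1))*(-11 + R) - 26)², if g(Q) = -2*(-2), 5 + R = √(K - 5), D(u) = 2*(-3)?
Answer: 8 - 24*I*√7 ≈ 8.0 - 63.498*I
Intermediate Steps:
D(u) = -6
R = -5 + I*√7 (R = -5 + √(-2 - 5) = -5 + √(-7) = -5 + I*√7 ≈ -5.0 + 2.6458*I)
g(Q) = 4
((D(-5) + g(-1))*(-11 + R) - 26)² = ((-6 + 4)*(-11 + (-5 + I*√7)) - 26)² = (-2*(-16 + I*√7) - 26)² = ((32 - 2*I*√7) - 26)² = (6 - 2*I*√7)²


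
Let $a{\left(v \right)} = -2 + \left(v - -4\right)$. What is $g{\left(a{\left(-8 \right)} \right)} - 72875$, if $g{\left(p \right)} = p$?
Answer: $-72881$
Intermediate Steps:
$a{\left(v \right)} = 2 + v$ ($a{\left(v \right)} = -2 + \left(v + 4\right) = -2 + \left(4 + v\right) = 2 + v$)
$g{\left(a{\left(-8 \right)} \right)} - 72875 = \left(2 - 8\right) - 72875 = -6 - 72875 = -72881$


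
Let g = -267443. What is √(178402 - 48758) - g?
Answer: 267443 + 2*√32411 ≈ 2.6780e+5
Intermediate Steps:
√(178402 - 48758) - g = √(178402 - 48758) - 1*(-267443) = √129644 + 267443 = 2*√32411 + 267443 = 267443 + 2*√32411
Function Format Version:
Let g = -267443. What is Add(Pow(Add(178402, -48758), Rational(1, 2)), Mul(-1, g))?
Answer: Add(267443, Mul(2, Pow(32411, Rational(1, 2)))) ≈ 2.6780e+5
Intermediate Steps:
Add(Pow(Add(178402, -48758), Rational(1, 2)), Mul(-1, g)) = Add(Pow(Add(178402, -48758), Rational(1, 2)), Mul(-1, -267443)) = Add(Pow(129644, Rational(1, 2)), 267443) = Add(Mul(2, Pow(32411, Rational(1, 2))), 267443) = Add(267443, Mul(2, Pow(32411, Rational(1, 2))))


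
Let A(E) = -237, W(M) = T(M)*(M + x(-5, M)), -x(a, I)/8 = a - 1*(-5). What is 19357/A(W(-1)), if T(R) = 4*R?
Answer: -19357/237 ≈ -81.675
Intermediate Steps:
x(a, I) = -40 - 8*a (x(a, I) = -8*(a - 1*(-5)) = -8*(a + 5) = -8*(5 + a) = -40 - 8*a)
W(M) = 4*M² (W(M) = (4*M)*(M + (-40 - 8*(-5))) = (4*M)*(M + (-40 + 40)) = (4*M)*(M + 0) = (4*M)*M = 4*M²)
19357/A(W(-1)) = 19357/(-237) = 19357*(-1/237) = -19357/237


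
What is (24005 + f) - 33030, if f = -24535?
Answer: -33560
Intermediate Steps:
(24005 + f) - 33030 = (24005 - 24535) - 33030 = -530 - 33030 = -33560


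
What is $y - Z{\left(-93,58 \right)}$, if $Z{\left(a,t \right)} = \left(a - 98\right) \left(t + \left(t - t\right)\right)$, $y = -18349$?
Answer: $-7271$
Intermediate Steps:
$Z{\left(a,t \right)} = t \left(-98 + a\right)$ ($Z{\left(a,t \right)} = \left(-98 + a\right) \left(t + 0\right) = \left(-98 + a\right) t = t \left(-98 + a\right)$)
$y - Z{\left(-93,58 \right)} = -18349 - 58 \left(-98 - 93\right) = -18349 - 58 \left(-191\right) = -18349 - -11078 = -18349 + 11078 = -7271$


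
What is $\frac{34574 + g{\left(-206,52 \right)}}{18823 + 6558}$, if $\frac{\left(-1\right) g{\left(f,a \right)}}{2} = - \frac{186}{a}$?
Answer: $\frac{449555}{329953} \approx 1.3625$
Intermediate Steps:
$g{\left(f,a \right)} = \frac{372}{a}$ ($g{\left(f,a \right)} = - 2 \left(- \frac{186}{a}\right) = \frac{372}{a}$)
$\frac{34574 + g{\left(-206,52 \right)}}{18823 + 6558} = \frac{34574 + \frac{372}{52}}{18823 + 6558} = \frac{34574 + 372 \cdot \frac{1}{52}}{25381} = \left(34574 + \frac{93}{13}\right) \frac{1}{25381} = \frac{449555}{13} \cdot \frac{1}{25381} = \frac{449555}{329953}$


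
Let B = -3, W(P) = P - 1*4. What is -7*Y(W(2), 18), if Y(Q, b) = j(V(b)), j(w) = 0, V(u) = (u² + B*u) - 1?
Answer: 0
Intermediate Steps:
W(P) = -4 + P (W(P) = P - 4 = -4 + P)
V(u) = -1 + u² - 3*u (V(u) = (u² - 3*u) - 1 = -1 + u² - 3*u)
Y(Q, b) = 0
-7*Y(W(2), 18) = -7*0 = 0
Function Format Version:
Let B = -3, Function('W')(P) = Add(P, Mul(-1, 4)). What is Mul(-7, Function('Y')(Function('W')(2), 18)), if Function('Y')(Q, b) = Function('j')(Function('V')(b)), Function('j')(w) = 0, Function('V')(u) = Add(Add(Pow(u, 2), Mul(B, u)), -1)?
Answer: 0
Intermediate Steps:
Function('W')(P) = Add(-4, P) (Function('W')(P) = Add(P, -4) = Add(-4, P))
Function('V')(u) = Add(-1, Pow(u, 2), Mul(-3, u)) (Function('V')(u) = Add(Add(Pow(u, 2), Mul(-3, u)), -1) = Add(-1, Pow(u, 2), Mul(-3, u)))
Function('Y')(Q, b) = 0
Mul(-7, Function('Y')(Function('W')(2), 18)) = Mul(-7, 0) = 0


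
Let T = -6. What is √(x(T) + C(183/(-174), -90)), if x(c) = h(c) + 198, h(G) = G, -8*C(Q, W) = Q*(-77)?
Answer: √2447339/116 ≈ 13.486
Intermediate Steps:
C(Q, W) = 77*Q/8 (C(Q, W) = -Q*(-77)/8 = -(-77)*Q/8 = 77*Q/8)
x(c) = 198 + c (x(c) = c + 198 = 198 + c)
√(x(T) + C(183/(-174), -90)) = √((198 - 6) + 77*(183/(-174))/8) = √(192 + 77*(183*(-1/174))/8) = √(192 + (77/8)*(-61/58)) = √(192 - 4697/464) = √(84391/464) = √2447339/116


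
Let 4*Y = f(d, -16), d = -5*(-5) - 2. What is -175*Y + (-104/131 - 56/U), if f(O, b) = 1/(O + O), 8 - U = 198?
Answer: -3320883/2289880 ≈ -1.4502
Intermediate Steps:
U = -190 (U = 8 - 1*198 = 8 - 198 = -190)
d = 23 (d = 25 - 2 = 23)
f(O, b) = 1/(2*O)
Y = 1/184 (Y = ((½)/23)/4 = ((½)*(1/23))/4 = (¼)*(1/46) = 1/184 ≈ 0.0054348)
-175*Y + (-104/131 - 56/U) = -175*1/184 + (-104/131 - 56/(-190)) = -175/184 + (-104*1/131 - 56*(-1/190)) = -175/184 + (-104/131 + 28/95) = -175/184 - 6212/12445 = -3320883/2289880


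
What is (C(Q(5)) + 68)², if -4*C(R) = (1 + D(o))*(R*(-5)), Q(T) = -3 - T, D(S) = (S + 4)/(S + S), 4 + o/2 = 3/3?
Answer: 28561/9 ≈ 3173.4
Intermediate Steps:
o = -6 (o = -8 + 2*(3/3) = -8 + 2*(3*(⅓)) = -8 + 2*1 = -8 + 2 = -6)
D(S) = (4 + S)/(2*S) (D(S) = (4 + S)/((2*S)) = (4 + S)*(1/(2*S)) = (4 + S)/(2*S))
C(R) = 35*R/24 (C(R) = -(1 + (½)*(4 - 6)/(-6))*R*(-5)/4 = -(1 + (½)*(-⅙)*(-2))*(-5*R)/4 = -(1 + ⅙)*(-5*R)/4 = -7*(-5*R)/24 = -(-35)*R/24 = 35*R/24)
(C(Q(5)) + 68)² = (35*(-3 - 1*5)/24 + 68)² = (35*(-3 - 5)/24 + 68)² = ((35/24)*(-8) + 68)² = (-35/3 + 68)² = (169/3)² = 28561/9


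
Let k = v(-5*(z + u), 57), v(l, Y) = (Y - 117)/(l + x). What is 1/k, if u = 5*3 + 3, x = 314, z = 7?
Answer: -63/20 ≈ -3.1500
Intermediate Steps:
u = 18 (u = 15 + 3 = 18)
v(l, Y) = (-117 + Y)/(314 + l) (v(l, Y) = (Y - 117)/(l + 314) = (-117 + Y)/(314 + l))
k = -20/63 (k = (-117 + 57)/(314 - 5*(7 + 18)) = -60/(314 - 5*25) = -60/(314 - 125) = -60/189 = (1/189)*(-60) = -20/63 ≈ -0.31746)
1/k = 1/(-20/63) = -63/20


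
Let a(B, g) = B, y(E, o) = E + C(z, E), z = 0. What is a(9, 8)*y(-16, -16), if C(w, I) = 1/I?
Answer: -2313/16 ≈ -144.56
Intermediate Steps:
y(E, o) = E + 1/E
a(9, 8)*y(-16, -16) = 9*(-16 + 1/(-16)) = 9*(-16 - 1/16) = 9*(-257/16) = -2313/16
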